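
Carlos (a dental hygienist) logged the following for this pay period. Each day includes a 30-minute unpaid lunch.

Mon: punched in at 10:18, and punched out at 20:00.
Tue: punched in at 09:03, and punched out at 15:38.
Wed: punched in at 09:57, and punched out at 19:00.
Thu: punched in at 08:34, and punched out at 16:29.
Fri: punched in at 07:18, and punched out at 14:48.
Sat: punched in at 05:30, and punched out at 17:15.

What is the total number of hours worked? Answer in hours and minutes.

49 h 30 min

Mon: 10:18–20:00 = 9 h 42 min; less 30 min break → 9 h 12 min
Tue: 09:03–15:38 = 6 h 35 min; less 30 min break → 6 h 5 min
Wed: 09:57–19:00 = 9 h 3 min; less 30 min break → 8 h 33 min
Thu: 08:34–16:29 = 7 h 55 min; less 30 min break → 7 h 25 min
Fri: 07:18–14:48 = 7 h 30 min; less 30 min break → 7 h 0 min
Sat: 05:30–17:15 = 11 h 45 min; less 30 min break → 11 h 15 min
Total: 9 h 12 min + 6 h 5 min + 8 h 33 min + 7 h 25 min + 7 h 0 min + 11 h 15 min = 49 h 30 min.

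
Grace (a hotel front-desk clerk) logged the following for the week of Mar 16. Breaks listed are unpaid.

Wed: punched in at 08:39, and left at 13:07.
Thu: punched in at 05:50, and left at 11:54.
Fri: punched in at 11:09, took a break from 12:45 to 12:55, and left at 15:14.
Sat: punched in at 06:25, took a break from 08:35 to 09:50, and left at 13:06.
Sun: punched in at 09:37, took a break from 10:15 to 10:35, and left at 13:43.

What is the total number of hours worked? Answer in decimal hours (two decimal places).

Wed: 08:39–13:07 = 4 h 28 min
Thu: 05:50–11:54 = 6 h 4 min
Fri: 11:09–15:14 = 4 h 5 min; less 10 min break → 3 h 55 min
Sat: 06:25–13:06 = 6 h 41 min; less 75 min break → 5 h 26 min
Sun: 09:37–13:43 = 4 h 6 min; less 20 min break → 3 h 46 min
Total: 4 h 28 min + 6 h 4 min + 3 h 55 min + 5 h 26 min + 3 h 46 min = 23 h 39 min.

23.65 hours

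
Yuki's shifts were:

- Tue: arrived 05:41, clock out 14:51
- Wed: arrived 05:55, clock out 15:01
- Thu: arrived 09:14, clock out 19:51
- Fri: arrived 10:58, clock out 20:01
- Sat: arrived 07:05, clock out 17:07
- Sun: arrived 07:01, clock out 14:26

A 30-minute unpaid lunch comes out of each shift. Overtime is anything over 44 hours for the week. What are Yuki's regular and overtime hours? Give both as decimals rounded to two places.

Regular 44.00 hours, overtime 8.38 hours

Tue: 05:41–14:51 = 9 h 10 min; less 30 min break → 8 h 40 min
Wed: 05:55–15:01 = 9 h 6 min; less 30 min break → 8 h 36 min
Thu: 09:14–19:51 = 10 h 37 min; less 30 min break → 10 h 7 min
Fri: 10:58–20:01 = 9 h 3 min; less 30 min break → 8 h 33 min
Sat: 07:05–17:07 = 10 h 2 min; less 30 min break → 9 h 32 min
Sun: 07:01–14:26 = 7 h 25 min; less 30 min break → 6 h 55 min
Total worked: 52 h 23 min = 52.38 h.
Threshold 44 h → overtime 8 h 23 min, regular 44 h 0 min.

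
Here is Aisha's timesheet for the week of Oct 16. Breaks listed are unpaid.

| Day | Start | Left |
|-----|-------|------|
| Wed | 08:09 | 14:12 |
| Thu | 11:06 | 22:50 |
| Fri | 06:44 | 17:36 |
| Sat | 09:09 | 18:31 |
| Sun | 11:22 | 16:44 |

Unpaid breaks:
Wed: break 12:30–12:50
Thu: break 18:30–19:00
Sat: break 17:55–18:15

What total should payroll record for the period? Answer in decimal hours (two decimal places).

Wed: 08:09–14:12 = 6 h 3 min; less 20 min break → 5 h 43 min
Thu: 11:06–22:50 = 11 h 44 min; less 30 min break → 11 h 14 min
Fri: 06:44–17:36 = 10 h 52 min
Sat: 09:09–18:31 = 9 h 22 min; less 20 min break → 9 h 2 min
Sun: 11:22–16:44 = 5 h 22 min
Total: 5 h 43 min + 11 h 14 min + 10 h 52 min + 9 h 2 min + 5 h 22 min = 42 h 13 min.

42.22 hours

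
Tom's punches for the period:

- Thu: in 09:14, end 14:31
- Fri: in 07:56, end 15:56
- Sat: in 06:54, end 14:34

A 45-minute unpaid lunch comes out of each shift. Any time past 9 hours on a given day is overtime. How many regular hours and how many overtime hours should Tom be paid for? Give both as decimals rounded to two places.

Thu: 09:14–14:31 = 5 h 17 min; less 45 min break → 4 h 32 min
Fri: 07:56–15:56 = 8 h 0 min; less 45 min break → 7 h 15 min
Sat: 06:54–14:34 = 7 h 40 min; less 45 min break → 6 h 55 min
Thu reg 4 h 32 min / OT 0 h 0 min; Fri reg 7 h 15 min / OT 0 h 0 min; Sat reg 6 h 55 min / OT 0 h 0 min.
Totals: regular 18 h 42 min, overtime 0 h 0 min.

Regular 18.70 hours, overtime 0.00 hours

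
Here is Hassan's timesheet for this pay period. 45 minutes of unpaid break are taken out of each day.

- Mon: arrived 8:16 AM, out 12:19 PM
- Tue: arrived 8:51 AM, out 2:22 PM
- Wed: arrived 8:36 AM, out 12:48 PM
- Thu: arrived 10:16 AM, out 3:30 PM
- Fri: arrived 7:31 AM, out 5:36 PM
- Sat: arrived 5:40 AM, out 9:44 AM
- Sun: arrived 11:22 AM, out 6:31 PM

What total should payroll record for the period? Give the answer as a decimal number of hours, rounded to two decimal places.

Mon: 8:16 AM–12:19 PM = 4 h 3 min; less 45 min break → 3 h 18 min
Tue: 8:51 AM–2:22 PM = 5 h 31 min; less 45 min break → 4 h 46 min
Wed: 8:36 AM–12:48 PM = 4 h 12 min; less 45 min break → 3 h 27 min
Thu: 10:16 AM–3:30 PM = 5 h 14 min; less 45 min break → 4 h 29 min
Fri: 7:31 AM–5:36 PM = 10 h 5 min; less 45 min break → 9 h 20 min
Sat: 5:40 AM–9:44 AM = 4 h 4 min; less 45 min break → 3 h 19 min
Sun: 11:22 AM–6:31 PM = 7 h 9 min; less 45 min break → 6 h 24 min
Total: 3 h 18 min + 4 h 46 min + 3 h 27 min + 4 h 29 min + 9 h 20 min + 3 h 19 min + 6 h 24 min = 35 h 3 min.

35.05 hours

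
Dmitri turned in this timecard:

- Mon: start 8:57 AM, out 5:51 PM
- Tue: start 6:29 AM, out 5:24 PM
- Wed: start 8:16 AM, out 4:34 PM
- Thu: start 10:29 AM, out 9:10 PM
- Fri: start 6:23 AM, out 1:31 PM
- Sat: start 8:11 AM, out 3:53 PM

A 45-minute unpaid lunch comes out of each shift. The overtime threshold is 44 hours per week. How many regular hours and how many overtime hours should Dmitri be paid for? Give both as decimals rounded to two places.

Mon: 8:57 AM–5:51 PM = 8 h 54 min; less 45 min break → 8 h 9 min
Tue: 6:29 AM–5:24 PM = 10 h 55 min; less 45 min break → 10 h 10 min
Wed: 8:16 AM–4:34 PM = 8 h 18 min; less 45 min break → 7 h 33 min
Thu: 10:29 AM–9:10 PM = 10 h 41 min; less 45 min break → 9 h 56 min
Fri: 6:23 AM–1:31 PM = 7 h 8 min; less 45 min break → 6 h 23 min
Sat: 8:11 AM–3:53 PM = 7 h 42 min; less 45 min break → 6 h 57 min
Total worked: 49 h 8 min = 49.13 h.
Threshold 44 h → overtime 5 h 8 min, regular 44 h 0 min.

Regular 44.00 hours, overtime 5.13 hours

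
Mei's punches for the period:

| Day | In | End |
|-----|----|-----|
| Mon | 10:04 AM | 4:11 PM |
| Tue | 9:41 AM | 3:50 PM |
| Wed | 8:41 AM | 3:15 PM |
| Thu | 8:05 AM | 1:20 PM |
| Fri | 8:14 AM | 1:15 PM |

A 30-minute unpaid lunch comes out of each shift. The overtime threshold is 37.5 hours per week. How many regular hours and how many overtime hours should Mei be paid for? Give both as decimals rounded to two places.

Regular 26.60 hours, overtime 0.00 hours

Mon: 10:04 AM–4:11 PM = 6 h 7 min; less 30 min break → 5 h 37 min
Tue: 9:41 AM–3:50 PM = 6 h 9 min; less 30 min break → 5 h 39 min
Wed: 8:41 AM–3:15 PM = 6 h 34 min; less 30 min break → 6 h 4 min
Thu: 8:05 AM–1:20 PM = 5 h 15 min; less 30 min break → 4 h 45 min
Fri: 8:14 AM–1:15 PM = 5 h 1 min; less 30 min break → 4 h 31 min
Total worked: 26 h 36 min = 26.60 h.
Threshold 37.5 h → overtime 0 h 0 min, regular 26 h 36 min.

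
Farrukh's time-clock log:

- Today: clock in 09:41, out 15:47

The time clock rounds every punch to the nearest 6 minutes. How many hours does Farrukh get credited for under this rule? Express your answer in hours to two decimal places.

Today: in 09:41→09:42, out 15:47→15:48; 6 h 6 min

6.10 hours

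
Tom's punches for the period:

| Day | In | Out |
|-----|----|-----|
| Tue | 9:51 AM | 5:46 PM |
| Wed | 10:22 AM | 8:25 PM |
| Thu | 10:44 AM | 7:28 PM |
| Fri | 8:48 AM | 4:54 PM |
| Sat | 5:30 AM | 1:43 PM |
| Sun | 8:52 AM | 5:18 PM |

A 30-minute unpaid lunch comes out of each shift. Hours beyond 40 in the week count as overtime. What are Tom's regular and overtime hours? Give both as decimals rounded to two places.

Regular 40.00 hours, overtime 8.45 hours

Tue: 9:51 AM–5:46 PM = 7 h 55 min; less 30 min break → 7 h 25 min
Wed: 10:22 AM–8:25 PM = 10 h 3 min; less 30 min break → 9 h 33 min
Thu: 10:44 AM–7:28 PM = 8 h 44 min; less 30 min break → 8 h 14 min
Fri: 8:48 AM–4:54 PM = 8 h 6 min; less 30 min break → 7 h 36 min
Sat: 5:30 AM–1:43 PM = 8 h 13 min; less 30 min break → 7 h 43 min
Sun: 8:52 AM–5:18 PM = 8 h 26 min; less 30 min break → 7 h 56 min
Total worked: 48 h 27 min = 48.45 h.
Threshold 40 h → overtime 8 h 27 min, regular 40 h 0 min.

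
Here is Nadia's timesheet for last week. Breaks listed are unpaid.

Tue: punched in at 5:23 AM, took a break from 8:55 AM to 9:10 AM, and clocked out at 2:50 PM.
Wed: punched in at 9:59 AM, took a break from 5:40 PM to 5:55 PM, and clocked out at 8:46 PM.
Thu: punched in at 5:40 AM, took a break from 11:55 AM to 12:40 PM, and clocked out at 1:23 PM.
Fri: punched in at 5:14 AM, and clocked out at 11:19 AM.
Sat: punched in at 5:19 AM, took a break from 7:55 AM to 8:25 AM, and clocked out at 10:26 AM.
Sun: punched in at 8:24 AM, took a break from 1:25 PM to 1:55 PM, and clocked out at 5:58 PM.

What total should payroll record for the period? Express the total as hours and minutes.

Tue: 5:23 AM–2:50 PM = 9 h 27 min; less 15 min break → 9 h 12 min
Wed: 9:59 AM–8:46 PM = 10 h 47 min; less 15 min break → 10 h 32 min
Thu: 5:40 AM–1:23 PM = 7 h 43 min; less 45 min break → 6 h 58 min
Fri: 5:14 AM–11:19 AM = 6 h 5 min
Sat: 5:19 AM–10:26 AM = 5 h 7 min; less 30 min break → 4 h 37 min
Sun: 8:24 AM–5:58 PM = 9 h 34 min; less 30 min break → 9 h 4 min
Total: 9 h 12 min + 10 h 32 min + 6 h 58 min + 6 h 5 min + 4 h 37 min + 9 h 4 min = 46 h 28 min.

46 h 28 min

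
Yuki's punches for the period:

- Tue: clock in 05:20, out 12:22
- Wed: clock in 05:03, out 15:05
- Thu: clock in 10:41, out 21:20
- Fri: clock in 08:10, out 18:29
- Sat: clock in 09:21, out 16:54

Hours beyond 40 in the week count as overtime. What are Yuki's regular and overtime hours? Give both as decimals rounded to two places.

Tue: 05:20–12:22 = 7 h 2 min
Wed: 05:03–15:05 = 10 h 2 min
Thu: 10:41–21:20 = 10 h 39 min
Fri: 08:10–18:29 = 10 h 19 min
Sat: 09:21–16:54 = 7 h 33 min
Total worked: 45 h 35 min = 45.58 h.
Threshold 40 h → overtime 5 h 35 min, regular 40 h 0 min.

Regular 40.00 hours, overtime 5.58 hours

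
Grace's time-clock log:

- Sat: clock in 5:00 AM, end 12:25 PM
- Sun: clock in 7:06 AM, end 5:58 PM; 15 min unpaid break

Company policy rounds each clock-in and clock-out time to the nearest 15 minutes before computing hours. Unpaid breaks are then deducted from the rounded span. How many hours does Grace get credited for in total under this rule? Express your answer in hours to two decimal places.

18.25 hours

Sat: in 5:00 AM→5:00 AM, out 12:25 PM→12:30 PM; 7 h 30 min
Sun: in 7:06 AM→7:00 AM, out 5:58 PM→6:00 PM; 11 h 0 min − 15 min = 10 h 45 min
Total credited: 18 h 15 min.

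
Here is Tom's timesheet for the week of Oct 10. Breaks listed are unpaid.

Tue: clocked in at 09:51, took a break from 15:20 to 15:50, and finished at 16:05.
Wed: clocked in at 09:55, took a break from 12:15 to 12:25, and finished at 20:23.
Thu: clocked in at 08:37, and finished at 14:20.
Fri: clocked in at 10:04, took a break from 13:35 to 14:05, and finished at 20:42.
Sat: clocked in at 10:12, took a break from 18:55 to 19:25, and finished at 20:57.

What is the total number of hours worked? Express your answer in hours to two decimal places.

42.13 hours

Tue: 09:51–16:05 = 6 h 14 min; less 30 min break → 5 h 44 min
Wed: 09:55–20:23 = 10 h 28 min; less 10 min break → 10 h 18 min
Thu: 08:37–14:20 = 5 h 43 min
Fri: 10:04–20:42 = 10 h 38 min; less 30 min break → 10 h 8 min
Sat: 10:12–20:57 = 10 h 45 min; less 30 min break → 10 h 15 min
Total: 5 h 44 min + 10 h 18 min + 5 h 43 min + 10 h 8 min + 10 h 15 min = 42 h 8 min.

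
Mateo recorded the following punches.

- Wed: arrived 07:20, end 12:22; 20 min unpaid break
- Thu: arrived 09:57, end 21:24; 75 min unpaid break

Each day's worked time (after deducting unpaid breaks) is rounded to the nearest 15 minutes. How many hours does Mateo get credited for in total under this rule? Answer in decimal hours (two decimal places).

Wed: 07:20–12:22 = 5 h 2 min − 20 min = 4 h 42 min → rounds to 4 h 45 min
Thu: 09:57–21:24 = 11 h 27 min − 75 min = 10 h 12 min → rounds to 10 h 15 min
Total credited: 15 h 0 min.

15.00 hours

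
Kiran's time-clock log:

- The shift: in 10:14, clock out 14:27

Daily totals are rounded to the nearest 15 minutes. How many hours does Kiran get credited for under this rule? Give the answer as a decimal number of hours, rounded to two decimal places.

4.25 hours

The shift: 10:14–14:27 = 4 h 13 min → rounds to 4 h 15 min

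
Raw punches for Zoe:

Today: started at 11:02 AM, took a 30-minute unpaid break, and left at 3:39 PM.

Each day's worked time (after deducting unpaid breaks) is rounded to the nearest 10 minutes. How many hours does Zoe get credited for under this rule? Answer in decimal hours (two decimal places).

4.17 hours

Today: 11:02 AM–3:39 PM = 4 h 37 min − 30 min = 4 h 7 min → rounds to 4 h 10 min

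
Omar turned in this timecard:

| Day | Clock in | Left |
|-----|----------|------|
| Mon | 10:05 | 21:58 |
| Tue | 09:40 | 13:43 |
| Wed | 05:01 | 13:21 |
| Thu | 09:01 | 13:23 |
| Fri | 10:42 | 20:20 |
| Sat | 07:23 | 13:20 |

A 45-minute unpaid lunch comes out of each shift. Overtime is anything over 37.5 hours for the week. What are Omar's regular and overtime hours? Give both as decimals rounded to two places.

Regular 37.50 hours, overtime 2.22 hours

Mon: 10:05–21:58 = 11 h 53 min; less 45 min break → 11 h 8 min
Tue: 09:40–13:43 = 4 h 3 min; less 45 min break → 3 h 18 min
Wed: 05:01–13:21 = 8 h 20 min; less 45 min break → 7 h 35 min
Thu: 09:01–13:23 = 4 h 22 min; less 45 min break → 3 h 37 min
Fri: 10:42–20:20 = 9 h 38 min; less 45 min break → 8 h 53 min
Sat: 07:23–13:20 = 5 h 57 min; less 45 min break → 5 h 12 min
Total worked: 39 h 43 min = 39.72 h.
Threshold 37.5 h → overtime 2 h 13 min, regular 37 h 30 min.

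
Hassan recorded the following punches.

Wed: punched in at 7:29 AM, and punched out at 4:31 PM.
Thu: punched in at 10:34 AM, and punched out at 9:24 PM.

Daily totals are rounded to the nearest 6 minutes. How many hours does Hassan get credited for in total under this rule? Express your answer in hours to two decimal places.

Wed: 7:29 AM–4:31 PM = 9 h 2 min → rounds to 9 h 0 min
Thu: 10:34 AM–9:24 PM = 10 h 50 min → rounds to 10 h 48 min
Total credited: 19 h 48 min.

19.80 hours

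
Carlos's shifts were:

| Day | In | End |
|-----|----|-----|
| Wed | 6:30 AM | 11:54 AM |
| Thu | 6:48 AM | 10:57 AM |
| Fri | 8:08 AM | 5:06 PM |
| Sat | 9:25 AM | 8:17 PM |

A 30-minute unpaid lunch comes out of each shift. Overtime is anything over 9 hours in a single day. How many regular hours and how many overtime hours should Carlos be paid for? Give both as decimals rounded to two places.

Wed: 6:30 AM–11:54 AM = 5 h 24 min; less 30 min break → 4 h 54 min
Thu: 6:48 AM–10:57 AM = 4 h 9 min; less 30 min break → 3 h 39 min
Fri: 8:08 AM–5:06 PM = 8 h 58 min; less 30 min break → 8 h 28 min
Sat: 9:25 AM–8:17 PM = 10 h 52 min; less 30 min break → 10 h 22 min
Wed reg 4 h 54 min / OT 0 h 0 min; Thu reg 3 h 39 min / OT 0 h 0 min; Fri reg 8 h 28 min / OT 0 h 0 min; Sat reg 9 h 0 min / OT 1 h 22 min.
Totals: regular 26 h 1 min, overtime 1 h 22 min.

Regular 26.02 hours, overtime 1.37 hours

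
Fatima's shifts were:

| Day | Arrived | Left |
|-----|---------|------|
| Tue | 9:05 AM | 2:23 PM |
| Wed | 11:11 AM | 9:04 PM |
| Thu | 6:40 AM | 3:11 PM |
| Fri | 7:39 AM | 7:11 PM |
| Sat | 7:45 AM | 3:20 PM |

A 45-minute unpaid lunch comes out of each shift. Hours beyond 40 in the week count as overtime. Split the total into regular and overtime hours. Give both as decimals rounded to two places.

Regular 39.07 hours, overtime 0.00 hours

Tue: 9:05 AM–2:23 PM = 5 h 18 min; less 45 min break → 4 h 33 min
Wed: 11:11 AM–9:04 PM = 9 h 53 min; less 45 min break → 9 h 8 min
Thu: 6:40 AM–3:11 PM = 8 h 31 min; less 45 min break → 7 h 46 min
Fri: 7:39 AM–7:11 PM = 11 h 32 min; less 45 min break → 10 h 47 min
Sat: 7:45 AM–3:20 PM = 7 h 35 min; less 45 min break → 6 h 50 min
Total worked: 39 h 4 min = 39.07 h.
Threshold 40 h → overtime 0 h 0 min, regular 39 h 4 min.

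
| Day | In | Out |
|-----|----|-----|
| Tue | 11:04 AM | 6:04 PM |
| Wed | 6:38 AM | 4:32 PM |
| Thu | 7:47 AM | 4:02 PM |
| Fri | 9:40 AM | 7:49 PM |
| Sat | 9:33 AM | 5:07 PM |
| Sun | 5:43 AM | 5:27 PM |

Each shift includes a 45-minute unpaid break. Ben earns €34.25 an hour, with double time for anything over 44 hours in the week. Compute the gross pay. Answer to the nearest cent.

€1924.85

Tue: 11:04 AM–6:04 PM = 7 h 0 min; less 45 min break → 6 h 15 min
Wed: 6:38 AM–4:32 PM = 9 h 54 min; less 45 min break → 9 h 9 min
Thu: 7:47 AM–4:02 PM = 8 h 15 min; less 45 min break → 7 h 30 min
Fri: 9:40 AM–7:49 PM = 10 h 9 min; less 45 min break → 9 h 24 min
Sat: 9:33 AM–5:07 PM = 7 h 34 min; less 45 min break → 6 h 49 min
Sun: 5:43 AM–5:27 PM = 11 h 44 min; less 45 min break → 10 h 59 min
Total worked: 50 h 6 min = 3006 min.
Regular 44 h 0 min = 2640 min at €34.25/h; overtime 6 h 6 min = 366 min at €68.50/h.
Pay = (2640 × €34.25 + 366 × €68.50) ÷ 60 = €1924.85.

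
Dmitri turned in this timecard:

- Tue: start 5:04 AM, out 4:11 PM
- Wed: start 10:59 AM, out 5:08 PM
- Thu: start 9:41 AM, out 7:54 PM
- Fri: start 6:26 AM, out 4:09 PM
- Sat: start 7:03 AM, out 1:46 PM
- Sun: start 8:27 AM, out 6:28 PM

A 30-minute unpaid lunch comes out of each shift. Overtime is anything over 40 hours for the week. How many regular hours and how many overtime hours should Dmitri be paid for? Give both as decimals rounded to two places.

Regular 40.00 hours, overtime 10.93 hours

Tue: 5:04 AM–4:11 PM = 11 h 7 min; less 30 min break → 10 h 37 min
Wed: 10:59 AM–5:08 PM = 6 h 9 min; less 30 min break → 5 h 39 min
Thu: 9:41 AM–7:54 PM = 10 h 13 min; less 30 min break → 9 h 43 min
Fri: 6:26 AM–4:09 PM = 9 h 43 min; less 30 min break → 9 h 13 min
Sat: 7:03 AM–1:46 PM = 6 h 43 min; less 30 min break → 6 h 13 min
Sun: 8:27 AM–6:28 PM = 10 h 1 min; less 30 min break → 9 h 31 min
Total worked: 50 h 56 min = 50.93 h.
Threshold 40 h → overtime 10 h 56 min, regular 40 h 0 min.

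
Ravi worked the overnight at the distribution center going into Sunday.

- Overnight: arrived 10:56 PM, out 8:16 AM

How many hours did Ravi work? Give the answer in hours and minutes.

Overnight: 10:56 PM → midnight = 1 h 4 min; midnight → 8:16 AM = 8 h 16 min; span 9 h 20 min

9 h 20 min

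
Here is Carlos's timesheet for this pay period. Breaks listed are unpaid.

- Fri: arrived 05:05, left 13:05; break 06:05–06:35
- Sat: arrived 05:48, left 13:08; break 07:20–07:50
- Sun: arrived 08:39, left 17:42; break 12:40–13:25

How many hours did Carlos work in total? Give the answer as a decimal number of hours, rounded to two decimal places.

Fri: 05:05–13:05 = 8 h 0 min; less 30 min break → 7 h 30 min
Sat: 05:48–13:08 = 7 h 20 min; less 30 min break → 6 h 50 min
Sun: 08:39–17:42 = 9 h 3 min; less 45 min break → 8 h 18 min
Total: 7 h 30 min + 6 h 50 min + 8 h 18 min = 22 h 38 min.

22.63 hours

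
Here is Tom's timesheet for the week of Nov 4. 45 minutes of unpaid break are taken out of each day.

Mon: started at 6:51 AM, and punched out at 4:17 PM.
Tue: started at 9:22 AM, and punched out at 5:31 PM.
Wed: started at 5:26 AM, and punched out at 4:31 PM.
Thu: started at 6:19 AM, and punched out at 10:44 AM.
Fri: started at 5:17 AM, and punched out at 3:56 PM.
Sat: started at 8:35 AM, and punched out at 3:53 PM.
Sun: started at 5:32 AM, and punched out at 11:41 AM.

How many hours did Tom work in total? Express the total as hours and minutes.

51 h 56 min

Mon: 6:51 AM–4:17 PM = 9 h 26 min; less 45 min break → 8 h 41 min
Tue: 9:22 AM–5:31 PM = 8 h 9 min; less 45 min break → 7 h 24 min
Wed: 5:26 AM–4:31 PM = 11 h 5 min; less 45 min break → 10 h 20 min
Thu: 6:19 AM–10:44 AM = 4 h 25 min; less 45 min break → 3 h 40 min
Fri: 5:17 AM–3:56 PM = 10 h 39 min; less 45 min break → 9 h 54 min
Sat: 8:35 AM–3:53 PM = 7 h 18 min; less 45 min break → 6 h 33 min
Sun: 5:32 AM–11:41 AM = 6 h 9 min; less 45 min break → 5 h 24 min
Total: 8 h 41 min + 7 h 24 min + 10 h 20 min + 3 h 40 min + 9 h 54 min + 6 h 33 min + 5 h 24 min = 51 h 56 min.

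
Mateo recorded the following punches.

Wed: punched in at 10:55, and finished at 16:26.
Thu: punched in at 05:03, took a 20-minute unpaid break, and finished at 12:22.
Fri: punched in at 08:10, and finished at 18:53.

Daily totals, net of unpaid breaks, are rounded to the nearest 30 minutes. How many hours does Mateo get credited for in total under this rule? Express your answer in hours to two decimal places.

23.00 hours

Wed: 10:55–16:26 = 5 h 31 min → rounds to 5 h 30 min
Thu: 05:03–12:22 = 7 h 19 min − 20 min = 6 h 59 min → rounds to 7 h 0 min
Fri: 08:10–18:53 = 10 h 43 min → rounds to 10 h 30 min
Total credited: 23 h 0 min.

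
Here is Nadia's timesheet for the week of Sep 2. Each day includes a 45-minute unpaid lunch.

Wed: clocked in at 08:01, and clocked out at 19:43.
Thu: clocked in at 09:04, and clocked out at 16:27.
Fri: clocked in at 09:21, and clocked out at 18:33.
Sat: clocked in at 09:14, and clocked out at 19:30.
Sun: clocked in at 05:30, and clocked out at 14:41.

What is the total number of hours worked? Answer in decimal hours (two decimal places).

43.98 hours

Wed: 08:01–19:43 = 11 h 42 min; less 45 min break → 10 h 57 min
Thu: 09:04–16:27 = 7 h 23 min; less 45 min break → 6 h 38 min
Fri: 09:21–18:33 = 9 h 12 min; less 45 min break → 8 h 27 min
Sat: 09:14–19:30 = 10 h 16 min; less 45 min break → 9 h 31 min
Sun: 05:30–14:41 = 9 h 11 min; less 45 min break → 8 h 26 min
Total: 10 h 57 min + 6 h 38 min + 8 h 27 min + 9 h 31 min + 8 h 26 min = 43 h 59 min.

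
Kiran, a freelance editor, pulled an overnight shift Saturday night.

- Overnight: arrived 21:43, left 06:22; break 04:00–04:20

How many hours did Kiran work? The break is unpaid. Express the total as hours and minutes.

Overnight: 21:43 → midnight = 2 h 17 min; midnight → 06:22 = 6 h 22 min; span 8 h 39 min; less 20 min break → 8 h 19 min

8 h 19 min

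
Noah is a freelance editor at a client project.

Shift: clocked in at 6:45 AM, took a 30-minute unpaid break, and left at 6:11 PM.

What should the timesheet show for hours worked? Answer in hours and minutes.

Shift: 6:45 AM–6:11 PM = 11 h 26 min; less 30 min break → 10 h 56 min

10 h 56 min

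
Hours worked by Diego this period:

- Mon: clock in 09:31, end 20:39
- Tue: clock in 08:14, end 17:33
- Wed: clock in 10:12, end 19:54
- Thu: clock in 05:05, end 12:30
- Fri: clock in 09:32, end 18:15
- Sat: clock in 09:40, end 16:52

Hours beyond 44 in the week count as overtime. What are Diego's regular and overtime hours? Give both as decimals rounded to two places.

Mon: 09:31–20:39 = 11 h 8 min
Tue: 08:14–17:33 = 9 h 19 min
Wed: 10:12–19:54 = 9 h 42 min
Thu: 05:05–12:30 = 7 h 25 min
Fri: 09:32–18:15 = 8 h 43 min
Sat: 09:40–16:52 = 7 h 12 min
Total worked: 53 h 29 min = 53.48 h.
Threshold 44 h → overtime 9 h 29 min, regular 44 h 0 min.

Regular 44.00 hours, overtime 9.48 hours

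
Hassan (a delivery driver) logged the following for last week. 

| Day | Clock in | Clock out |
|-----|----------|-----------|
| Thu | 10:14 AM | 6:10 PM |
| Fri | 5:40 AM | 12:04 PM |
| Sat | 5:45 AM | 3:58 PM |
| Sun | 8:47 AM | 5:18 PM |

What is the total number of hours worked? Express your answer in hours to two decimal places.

Thu: 10:14 AM–6:10 PM = 7 h 56 min
Fri: 5:40 AM–12:04 PM = 6 h 24 min
Sat: 5:45 AM–3:58 PM = 10 h 13 min
Sun: 8:47 AM–5:18 PM = 8 h 31 min
Total: 7 h 56 min + 6 h 24 min + 10 h 13 min + 8 h 31 min = 33 h 4 min.

33.07 hours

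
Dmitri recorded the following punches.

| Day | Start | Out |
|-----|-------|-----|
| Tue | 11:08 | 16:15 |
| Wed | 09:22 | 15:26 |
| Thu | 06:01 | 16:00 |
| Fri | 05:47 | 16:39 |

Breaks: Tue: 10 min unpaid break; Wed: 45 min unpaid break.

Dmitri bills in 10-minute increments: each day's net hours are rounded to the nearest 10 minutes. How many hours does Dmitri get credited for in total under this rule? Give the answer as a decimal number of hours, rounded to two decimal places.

Tue: 11:08–16:15 = 5 h 7 min − 10 min = 4 h 57 min → rounds to 5 h 0 min
Wed: 09:22–15:26 = 6 h 4 min − 45 min = 5 h 19 min → rounds to 5 h 20 min
Thu: 06:01–16:00 = 9 h 59 min → rounds to 10 h 0 min
Fri: 05:47–16:39 = 10 h 52 min → rounds to 10 h 50 min
Total credited: 31 h 10 min.

31.17 hours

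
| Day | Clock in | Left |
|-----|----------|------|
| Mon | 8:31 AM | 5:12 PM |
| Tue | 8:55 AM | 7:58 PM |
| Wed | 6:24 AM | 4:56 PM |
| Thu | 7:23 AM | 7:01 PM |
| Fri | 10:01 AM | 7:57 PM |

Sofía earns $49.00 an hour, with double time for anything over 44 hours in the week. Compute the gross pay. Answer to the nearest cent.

$2923.67

Mon: 8:31 AM–5:12 PM = 8 h 41 min
Tue: 8:55 AM–7:58 PM = 11 h 3 min
Wed: 6:24 AM–4:56 PM = 10 h 32 min
Thu: 7:23 AM–7:01 PM = 11 h 38 min
Fri: 10:01 AM–7:57 PM = 9 h 56 min
Total worked: 51 h 50 min = 3110 min.
Regular 44 h 0 min = 2640 min at $49.00/h; overtime 7 h 50 min = 470 min at $98.00/h.
Pay = (2640 × $49.00 + 470 × $98.00) ÷ 60 = $2923.67.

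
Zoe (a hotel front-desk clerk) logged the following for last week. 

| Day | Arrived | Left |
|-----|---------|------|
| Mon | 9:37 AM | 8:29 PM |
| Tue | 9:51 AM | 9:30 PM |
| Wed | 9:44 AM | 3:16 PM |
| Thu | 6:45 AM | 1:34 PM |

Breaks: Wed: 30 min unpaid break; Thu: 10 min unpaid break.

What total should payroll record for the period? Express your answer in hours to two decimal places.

Mon: 9:37 AM–8:29 PM = 10 h 52 min
Tue: 9:51 AM–9:30 PM = 11 h 39 min
Wed: 9:44 AM–3:16 PM = 5 h 32 min; less 30 min break → 5 h 2 min
Thu: 6:45 AM–1:34 PM = 6 h 49 min; less 10 min break → 6 h 39 min
Total: 10 h 52 min + 11 h 39 min + 5 h 2 min + 6 h 39 min = 34 h 12 min.

34.20 hours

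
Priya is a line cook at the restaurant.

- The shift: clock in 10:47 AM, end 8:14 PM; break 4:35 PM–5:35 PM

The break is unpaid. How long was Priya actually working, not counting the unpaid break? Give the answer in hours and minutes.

8 h 27 min

The shift: 10:47 AM–8:14 PM = 9 h 27 min; less 60 min break → 8 h 27 min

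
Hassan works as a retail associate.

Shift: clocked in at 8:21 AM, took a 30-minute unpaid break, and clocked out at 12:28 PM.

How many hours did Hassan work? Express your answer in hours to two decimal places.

Shift: 8:21 AM–12:28 PM = 4 h 7 min; less 30 min break → 3 h 37 min

3.62 hours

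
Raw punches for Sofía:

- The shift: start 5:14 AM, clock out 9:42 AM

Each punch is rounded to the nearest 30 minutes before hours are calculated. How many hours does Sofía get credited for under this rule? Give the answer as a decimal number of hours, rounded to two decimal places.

The shift: in 5:14 AM→5:00 AM, out 9:42 AM→9:30 AM; 4 h 30 min

4.50 hours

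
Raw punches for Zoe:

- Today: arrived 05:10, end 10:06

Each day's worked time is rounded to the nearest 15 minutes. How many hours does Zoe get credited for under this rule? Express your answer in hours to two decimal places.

Today: 05:10–10:06 = 4 h 56 min → rounds to 5 h 0 min

5.00 hours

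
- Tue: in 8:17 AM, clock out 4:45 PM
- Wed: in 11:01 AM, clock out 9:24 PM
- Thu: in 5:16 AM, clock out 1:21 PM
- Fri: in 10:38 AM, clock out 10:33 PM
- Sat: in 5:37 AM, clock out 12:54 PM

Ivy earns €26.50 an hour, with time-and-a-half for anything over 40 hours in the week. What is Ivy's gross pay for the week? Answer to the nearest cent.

€1303.80

Tue: 8:17 AM–4:45 PM = 8 h 28 min
Wed: 11:01 AM–9:24 PM = 10 h 23 min
Thu: 5:16 AM–1:21 PM = 8 h 5 min
Fri: 10:38 AM–10:33 PM = 11 h 55 min
Sat: 5:37 AM–12:54 PM = 7 h 17 min
Total worked: 46 h 8 min = 2768 min.
Regular 40 h 0 min = 2400 min at €26.50/h; overtime 6 h 8 min = 368 min at €39.75/h.
Pay = (2400 × €26.50 + 368 × €39.75) ÷ 60 = €1303.80.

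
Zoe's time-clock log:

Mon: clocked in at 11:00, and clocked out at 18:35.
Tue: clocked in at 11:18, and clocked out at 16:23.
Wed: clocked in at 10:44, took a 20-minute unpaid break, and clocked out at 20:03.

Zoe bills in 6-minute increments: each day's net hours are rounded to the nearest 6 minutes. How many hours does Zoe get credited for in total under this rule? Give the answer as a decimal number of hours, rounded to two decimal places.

21.70 hours

Mon: 11:00–18:35 = 7 h 35 min → rounds to 7 h 36 min
Tue: 11:18–16:23 = 5 h 5 min → rounds to 5 h 6 min
Wed: 10:44–20:03 = 9 h 19 min − 20 min = 8 h 59 min → rounds to 9 h 0 min
Total credited: 21 h 42 min.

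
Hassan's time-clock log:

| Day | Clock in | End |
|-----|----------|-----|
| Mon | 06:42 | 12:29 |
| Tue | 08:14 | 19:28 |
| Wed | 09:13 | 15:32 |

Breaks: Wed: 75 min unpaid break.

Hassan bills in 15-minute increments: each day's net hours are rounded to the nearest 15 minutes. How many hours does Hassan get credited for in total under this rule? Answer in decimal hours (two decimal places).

22.00 hours

Mon: 06:42–12:29 = 5 h 47 min → rounds to 5 h 45 min
Tue: 08:14–19:28 = 11 h 14 min → rounds to 11 h 15 min
Wed: 09:13–15:32 = 6 h 19 min − 75 min = 5 h 4 min → rounds to 5 h 0 min
Total credited: 22 h 0 min.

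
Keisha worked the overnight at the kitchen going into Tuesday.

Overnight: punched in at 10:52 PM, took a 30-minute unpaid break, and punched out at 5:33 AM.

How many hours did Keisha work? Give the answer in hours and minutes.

Overnight: 10:52 PM → midnight = 1 h 8 min; midnight → 5:33 AM = 5 h 33 min; span 6 h 41 min; less 30 min break → 6 h 11 min

6 h 11 min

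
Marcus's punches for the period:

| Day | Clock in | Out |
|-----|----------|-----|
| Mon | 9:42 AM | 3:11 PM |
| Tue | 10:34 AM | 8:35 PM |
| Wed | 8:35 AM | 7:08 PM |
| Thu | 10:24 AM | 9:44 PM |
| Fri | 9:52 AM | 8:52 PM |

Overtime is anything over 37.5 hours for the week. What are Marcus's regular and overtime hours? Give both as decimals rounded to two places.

Mon: 9:42 AM–3:11 PM = 5 h 29 min
Tue: 10:34 AM–8:35 PM = 10 h 1 min
Wed: 8:35 AM–7:08 PM = 10 h 33 min
Thu: 10:24 AM–9:44 PM = 11 h 20 min
Fri: 9:52 AM–8:52 PM = 11 h 0 min
Total worked: 48 h 23 min = 48.38 h.
Threshold 37.5 h → overtime 10 h 53 min, regular 37 h 30 min.

Regular 37.50 hours, overtime 10.88 hours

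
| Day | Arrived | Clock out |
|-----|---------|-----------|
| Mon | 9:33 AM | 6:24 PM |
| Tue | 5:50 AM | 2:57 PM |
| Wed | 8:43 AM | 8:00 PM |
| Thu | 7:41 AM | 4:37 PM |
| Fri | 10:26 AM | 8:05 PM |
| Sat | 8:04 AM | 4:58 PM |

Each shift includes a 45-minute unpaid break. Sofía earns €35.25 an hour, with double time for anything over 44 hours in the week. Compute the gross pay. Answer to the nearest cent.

€2131.45

Mon: 9:33 AM–6:24 PM = 8 h 51 min; less 45 min break → 8 h 6 min
Tue: 5:50 AM–2:57 PM = 9 h 7 min; less 45 min break → 8 h 22 min
Wed: 8:43 AM–8:00 PM = 11 h 17 min; less 45 min break → 10 h 32 min
Thu: 7:41 AM–4:37 PM = 8 h 56 min; less 45 min break → 8 h 11 min
Fri: 10:26 AM–8:05 PM = 9 h 39 min; less 45 min break → 8 h 54 min
Sat: 8:04 AM–4:58 PM = 8 h 54 min; less 45 min break → 8 h 9 min
Total worked: 52 h 14 min = 3134 min.
Regular 44 h 0 min = 2640 min at €35.25/h; overtime 8 h 14 min = 494 min at €70.50/h.
Pay = (2640 × €35.25 + 494 × €70.50) ÷ 60 = €2131.45.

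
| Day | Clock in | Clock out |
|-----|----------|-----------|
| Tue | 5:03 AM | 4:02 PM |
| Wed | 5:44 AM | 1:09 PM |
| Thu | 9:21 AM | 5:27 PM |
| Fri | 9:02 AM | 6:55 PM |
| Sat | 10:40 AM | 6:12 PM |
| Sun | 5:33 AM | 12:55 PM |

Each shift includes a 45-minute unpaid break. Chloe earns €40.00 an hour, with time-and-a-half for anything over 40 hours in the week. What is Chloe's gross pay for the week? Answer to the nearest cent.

€2007.00

Tue: 5:03 AM–4:02 PM = 10 h 59 min; less 45 min break → 10 h 14 min
Wed: 5:44 AM–1:09 PM = 7 h 25 min; less 45 min break → 6 h 40 min
Thu: 9:21 AM–5:27 PM = 8 h 6 min; less 45 min break → 7 h 21 min
Fri: 9:02 AM–6:55 PM = 9 h 53 min; less 45 min break → 9 h 8 min
Sat: 10:40 AM–6:12 PM = 7 h 32 min; less 45 min break → 6 h 47 min
Sun: 5:33 AM–12:55 PM = 7 h 22 min; less 45 min break → 6 h 37 min
Total worked: 46 h 47 min = 2807 min.
Regular 40 h 0 min = 2400 min at €40.00/h; overtime 6 h 47 min = 407 min at €60.00/h.
Pay = (2400 × €40.00 + 407 × €60.00) ÷ 60 = €2007.00.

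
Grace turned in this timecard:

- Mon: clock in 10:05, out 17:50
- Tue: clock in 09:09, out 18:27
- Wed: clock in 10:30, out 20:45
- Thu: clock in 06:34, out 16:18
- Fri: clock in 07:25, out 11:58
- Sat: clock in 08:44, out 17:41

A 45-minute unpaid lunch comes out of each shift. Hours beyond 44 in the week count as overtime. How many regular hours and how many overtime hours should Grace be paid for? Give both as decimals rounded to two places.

Mon: 10:05–17:50 = 7 h 45 min; less 45 min break → 7 h 0 min
Tue: 09:09–18:27 = 9 h 18 min; less 45 min break → 8 h 33 min
Wed: 10:30–20:45 = 10 h 15 min; less 45 min break → 9 h 30 min
Thu: 06:34–16:18 = 9 h 44 min; less 45 min break → 8 h 59 min
Fri: 07:25–11:58 = 4 h 33 min; less 45 min break → 3 h 48 min
Sat: 08:44–17:41 = 8 h 57 min; less 45 min break → 8 h 12 min
Total worked: 46 h 2 min = 46.03 h.
Threshold 44 h → overtime 2 h 2 min, regular 44 h 0 min.

Regular 44.00 hours, overtime 2.03 hours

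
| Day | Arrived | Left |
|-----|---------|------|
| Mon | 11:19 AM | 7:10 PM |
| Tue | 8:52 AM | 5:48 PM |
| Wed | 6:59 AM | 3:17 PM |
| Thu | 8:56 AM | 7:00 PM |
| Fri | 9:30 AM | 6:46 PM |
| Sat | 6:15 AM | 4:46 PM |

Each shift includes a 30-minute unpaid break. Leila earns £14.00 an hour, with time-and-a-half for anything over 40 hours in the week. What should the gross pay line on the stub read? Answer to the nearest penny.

Mon: 11:19 AM–7:10 PM = 7 h 51 min; less 30 min break → 7 h 21 min
Tue: 8:52 AM–5:48 PM = 8 h 56 min; less 30 min break → 8 h 26 min
Wed: 6:59 AM–3:17 PM = 8 h 18 min; less 30 min break → 7 h 48 min
Thu: 8:56 AM–7:00 PM = 10 h 4 min; less 30 min break → 9 h 34 min
Fri: 9:30 AM–6:46 PM = 9 h 16 min; less 30 min break → 8 h 46 min
Sat: 6:15 AM–4:46 PM = 10 h 31 min; less 30 min break → 10 h 1 min
Total worked: 51 h 56 min = 3116 min.
Regular 40 h 0 min = 2400 min at £14.00/h; overtime 11 h 56 min = 716 min at £21.00/h.
Pay = (2400 × £14.00 + 716 × £21.00) ÷ 60 = £810.60.

£810.60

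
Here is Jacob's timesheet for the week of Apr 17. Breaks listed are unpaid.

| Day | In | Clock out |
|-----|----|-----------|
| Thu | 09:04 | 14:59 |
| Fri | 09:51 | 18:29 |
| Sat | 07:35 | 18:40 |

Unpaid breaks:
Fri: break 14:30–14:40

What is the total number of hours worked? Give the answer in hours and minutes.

Thu: 09:04–14:59 = 5 h 55 min
Fri: 09:51–18:29 = 8 h 38 min; less 10 min break → 8 h 28 min
Sat: 07:35–18:40 = 11 h 5 min
Total: 5 h 55 min + 8 h 28 min + 11 h 5 min = 25 h 28 min.

25 h 28 min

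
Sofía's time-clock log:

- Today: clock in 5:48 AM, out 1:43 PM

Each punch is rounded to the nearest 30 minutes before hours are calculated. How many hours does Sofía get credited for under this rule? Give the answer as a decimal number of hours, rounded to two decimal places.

7.50 hours

Today: in 5:48 AM→6:00 AM, out 1:43 PM→1:30 PM; 7 h 30 min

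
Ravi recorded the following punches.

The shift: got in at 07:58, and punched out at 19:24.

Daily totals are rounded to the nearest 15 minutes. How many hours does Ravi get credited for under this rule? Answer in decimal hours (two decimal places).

The shift: 07:58–19:24 = 11 h 26 min → rounds to 11 h 30 min

11.50 hours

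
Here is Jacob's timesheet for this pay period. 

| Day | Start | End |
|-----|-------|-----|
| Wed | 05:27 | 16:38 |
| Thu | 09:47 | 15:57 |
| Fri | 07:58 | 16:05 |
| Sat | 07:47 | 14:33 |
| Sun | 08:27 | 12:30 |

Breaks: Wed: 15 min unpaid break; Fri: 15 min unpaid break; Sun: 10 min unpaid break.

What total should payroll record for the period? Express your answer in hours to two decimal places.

Wed: 05:27–16:38 = 11 h 11 min; less 15 min break → 10 h 56 min
Thu: 09:47–15:57 = 6 h 10 min
Fri: 07:58–16:05 = 8 h 7 min; less 15 min break → 7 h 52 min
Sat: 07:47–14:33 = 6 h 46 min
Sun: 08:27–12:30 = 4 h 3 min; less 10 min break → 3 h 53 min
Total: 10 h 56 min + 6 h 10 min + 7 h 52 min + 6 h 46 min + 3 h 53 min = 35 h 37 min.

35.62 hours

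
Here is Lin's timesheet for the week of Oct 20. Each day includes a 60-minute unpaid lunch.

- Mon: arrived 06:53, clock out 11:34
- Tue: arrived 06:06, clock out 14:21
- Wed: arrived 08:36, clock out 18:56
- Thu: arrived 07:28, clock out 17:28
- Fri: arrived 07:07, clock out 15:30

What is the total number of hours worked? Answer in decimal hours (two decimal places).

36.65 hours

Mon: 06:53–11:34 = 4 h 41 min; less 60 min break → 3 h 41 min
Tue: 06:06–14:21 = 8 h 15 min; less 60 min break → 7 h 15 min
Wed: 08:36–18:56 = 10 h 20 min; less 60 min break → 9 h 20 min
Thu: 07:28–17:28 = 10 h 0 min; less 60 min break → 9 h 0 min
Fri: 07:07–15:30 = 8 h 23 min; less 60 min break → 7 h 23 min
Total: 3 h 41 min + 7 h 15 min + 9 h 20 min + 9 h 0 min + 7 h 23 min = 36 h 39 min.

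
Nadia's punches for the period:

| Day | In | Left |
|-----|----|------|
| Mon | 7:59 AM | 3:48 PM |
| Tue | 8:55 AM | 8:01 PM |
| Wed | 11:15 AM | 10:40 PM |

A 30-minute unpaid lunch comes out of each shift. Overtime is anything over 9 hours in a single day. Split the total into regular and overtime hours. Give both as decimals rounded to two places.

Mon: 7:59 AM–3:48 PM = 7 h 49 min; less 30 min break → 7 h 19 min
Tue: 8:55 AM–8:01 PM = 11 h 6 min; less 30 min break → 10 h 36 min
Wed: 11:15 AM–10:40 PM = 11 h 25 min; less 30 min break → 10 h 55 min
Mon reg 7 h 19 min / OT 0 h 0 min; Tue reg 9 h 0 min / OT 1 h 36 min; Wed reg 9 h 0 min / OT 1 h 55 min.
Totals: regular 25 h 19 min, overtime 3 h 31 min.

Regular 25.32 hours, overtime 3.52 hours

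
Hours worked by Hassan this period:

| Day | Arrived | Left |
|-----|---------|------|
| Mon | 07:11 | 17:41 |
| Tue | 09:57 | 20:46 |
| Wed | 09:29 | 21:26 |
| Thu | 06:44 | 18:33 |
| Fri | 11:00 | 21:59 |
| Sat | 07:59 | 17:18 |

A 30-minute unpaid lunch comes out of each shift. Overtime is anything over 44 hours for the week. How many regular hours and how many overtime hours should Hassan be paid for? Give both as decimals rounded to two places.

Mon: 07:11–17:41 = 10 h 30 min; less 30 min break → 10 h 0 min
Tue: 09:57–20:46 = 10 h 49 min; less 30 min break → 10 h 19 min
Wed: 09:29–21:26 = 11 h 57 min; less 30 min break → 11 h 27 min
Thu: 06:44–18:33 = 11 h 49 min; less 30 min break → 11 h 19 min
Fri: 11:00–21:59 = 10 h 59 min; less 30 min break → 10 h 29 min
Sat: 07:59–17:18 = 9 h 19 min; less 30 min break → 8 h 49 min
Total worked: 62 h 23 min = 62.38 h.
Threshold 44 h → overtime 18 h 23 min, regular 44 h 0 min.

Regular 44.00 hours, overtime 18.38 hours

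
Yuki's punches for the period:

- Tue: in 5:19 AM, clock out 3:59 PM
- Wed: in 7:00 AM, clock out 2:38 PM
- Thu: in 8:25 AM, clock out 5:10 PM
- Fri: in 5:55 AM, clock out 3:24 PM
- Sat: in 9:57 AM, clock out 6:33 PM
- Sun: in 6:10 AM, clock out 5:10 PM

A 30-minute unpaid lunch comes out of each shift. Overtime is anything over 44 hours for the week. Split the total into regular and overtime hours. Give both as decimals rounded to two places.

Tue: 5:19 AM–3:59 PM = 10 h 40 min; less 30 min break → 10 h 10 min
Wed: 7:00 AM–2:38 PM = 7 h 38 min; less 30 min break → 7 h 8 min
Thu: 8:25 AM–5:10 PM = 8 h 45 min; less 30 min break → 8 h 15 min
Fri: 5:55 AM–3:24 PM = 9 h 29 min; less 30 min break → 8 h 59 min
Sat: 9:57 AM–6:33 PM = 8 h 36 min; less 30 min break → 8 h 6 min
Sun: 6:10 AM–5:10 PM = 11 h 0 min; less 30 min break → 10 h 30 min
Total worked: 53 h 8 min = 53.13 h.
Threshold 44 h → overtime 9 h 8 min, regular 44 h 0 min.

Regular 44.00 hours, overtime 9.13 hours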